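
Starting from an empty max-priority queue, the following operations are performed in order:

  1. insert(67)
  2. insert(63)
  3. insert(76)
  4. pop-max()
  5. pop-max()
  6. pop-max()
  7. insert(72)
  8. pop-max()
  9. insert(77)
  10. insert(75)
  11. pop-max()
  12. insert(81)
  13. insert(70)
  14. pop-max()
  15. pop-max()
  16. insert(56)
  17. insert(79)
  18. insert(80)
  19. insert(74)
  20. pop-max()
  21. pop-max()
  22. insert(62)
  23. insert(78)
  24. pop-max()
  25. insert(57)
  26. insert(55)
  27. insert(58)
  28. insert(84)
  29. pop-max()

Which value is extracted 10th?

78

insert 67 → {67}
insert 63 → {67, 63}
insert 76 → {76, 67, 63}
pop-max → 76; now {67, 63}
pop-max → 67; now {63}
pop-max → 63; now {}
insert 72 → {72}
pop-max → 72; now {}
insert 77 → {77}
insert 75 → {77, 75}
pop-max → 77; now {75}
insert 81 → {81, 75}
insert 70 → {81, 75, 70}
pop-max → 81; now {75, 70}
pop-max → 75; now {70}
insert 56 → {70, 56}
insert 79 → {79, 70, 56}
insert 80 → {80, 79, 70, 56}
insert 74 → {80, 79, 74, 70, 56}
pop-max → 80; now {79, 74, 70, 56}
pop-max → 79; now {74, 70, 56}
insert 62 → {74, 70, 62, 56}
insert 78 → {78, 74, 70, 62, 56}
pop-max → 78; now {74, 70, 62, 56}
insert 57 → {74, 70, 62, 57, 56}
insert 55 → {74, 70, 62, 57, 56, 55}
insert 58 → {74, 70, 62, 58, 57, 56, 55}
insert 84 → {84, 74, 70, 62, 58, 57, 56, 55}
pop-max → 84; now {74, 70, 62, 58, 57, 56, 55}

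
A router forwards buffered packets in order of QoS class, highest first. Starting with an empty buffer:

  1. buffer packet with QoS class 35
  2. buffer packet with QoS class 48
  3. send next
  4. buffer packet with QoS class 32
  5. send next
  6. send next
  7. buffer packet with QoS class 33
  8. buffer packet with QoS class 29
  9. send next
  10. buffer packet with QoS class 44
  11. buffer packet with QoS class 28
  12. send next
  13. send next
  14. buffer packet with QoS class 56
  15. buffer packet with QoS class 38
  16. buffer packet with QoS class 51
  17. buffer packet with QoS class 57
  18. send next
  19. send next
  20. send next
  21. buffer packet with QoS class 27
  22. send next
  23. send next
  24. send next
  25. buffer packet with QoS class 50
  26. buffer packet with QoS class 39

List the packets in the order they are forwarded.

insert 35 → {35}
insert 48 → {48, 35}
send next → 48; now {35}
insert 32 → {35, 32}
send next → 35; now {32}
send next → 32; now {}
insert 33 → {33}
insert 29 → {33, 29}
send next → 33; now {29}
insert 44 → {44, 29}
insert 28 → {44, 29, 28}
send next → 44; now {29, 28}
send next → 29; now {28}
insert 56 → {56, 28}
insert 38 → {56, 38, 28}
insert 51 → {56, 51, 38, 28}
insert 57 → {57, 56, 51, 38, 28}
send next → 57; now {56, 51, 38, 28}
send next → 56; now {51, 38, 28}
send next → 51; now {38, 28}
insert 27 → {38, 28, 27}
send next → 38; now {28, 27}
send next → 28; now {27}
send next → 27; now {}
insert 50 → {50}
insert 39 → {50, 39}

48, 35, 32, 33, 44, 29, 57, 56, 51, 38, 28, 27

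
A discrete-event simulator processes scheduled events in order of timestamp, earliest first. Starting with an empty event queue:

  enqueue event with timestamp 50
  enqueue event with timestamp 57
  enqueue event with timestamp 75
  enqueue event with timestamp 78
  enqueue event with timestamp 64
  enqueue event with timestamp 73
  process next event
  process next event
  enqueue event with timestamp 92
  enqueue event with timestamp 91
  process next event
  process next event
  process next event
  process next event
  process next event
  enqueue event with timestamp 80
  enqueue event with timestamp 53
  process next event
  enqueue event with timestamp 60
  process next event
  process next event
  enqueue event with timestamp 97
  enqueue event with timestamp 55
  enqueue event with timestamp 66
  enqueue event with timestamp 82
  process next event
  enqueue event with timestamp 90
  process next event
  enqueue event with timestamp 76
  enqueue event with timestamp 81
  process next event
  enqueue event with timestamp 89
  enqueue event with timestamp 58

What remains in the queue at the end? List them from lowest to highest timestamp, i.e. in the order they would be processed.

insert 50 → {50}
insert 57 → {50, 57}
insert 75 → {50, 57, 75}
insert 78 → {50, 57, 75, 78}
insert 64 → {50, 57, 64, 75, 78}
insert 73 → {50, 57, 64, 73, 75, 78}
process next event → 50; now {57, 64, 73, 75, 78}
process next event → 57; now {64, 73, 75, 78}
insert 92 → {64, 73, 75, 78, 92}
insert 91 → {64, 73, 75, 78, 91, 92}
process next event → 64; now {73, 75, 78, 91, 92}
process next event → 73; now {75, 78, 91, 92}
process next event → 75; now {78, 91, 92}
process next event → 78; now {91, 92}
process next event → 91; now {92}
insert 80 → {80, 92}
insert 53 → {53, 80, 92}
process next event → 53; now {80, 92}
insert 60 → {60, 80, 92}
process next event → 60; now {80, 92}
process next event → 80; now {92}
insert 97 → {92, 97}
insert 55 → {55, 92, 97}
insert 66 → {55, 66, 92, 97}
insert 82 → {55, 66, 82, 92, 97}
process next event → 55; now {66, 82, 92, 97}
insert 90 → {66, 82, 90, 92, 97}
process next event → 66; now {82, 90, 92, 97}
insert 76 → {76, 82, 90, 92, 97}
insert 81 → {76, 81, 82, 90, 92, 97}
process next event → 76; now {81, 82, 90, 92, 97}
insert 89 → {81, 82, 89, 90, 92, 97}
insert 58 → {58, 81, 82, 89, 90, 92, 97}

58 → 81 → 82 → 89 → 90 → 92 → 97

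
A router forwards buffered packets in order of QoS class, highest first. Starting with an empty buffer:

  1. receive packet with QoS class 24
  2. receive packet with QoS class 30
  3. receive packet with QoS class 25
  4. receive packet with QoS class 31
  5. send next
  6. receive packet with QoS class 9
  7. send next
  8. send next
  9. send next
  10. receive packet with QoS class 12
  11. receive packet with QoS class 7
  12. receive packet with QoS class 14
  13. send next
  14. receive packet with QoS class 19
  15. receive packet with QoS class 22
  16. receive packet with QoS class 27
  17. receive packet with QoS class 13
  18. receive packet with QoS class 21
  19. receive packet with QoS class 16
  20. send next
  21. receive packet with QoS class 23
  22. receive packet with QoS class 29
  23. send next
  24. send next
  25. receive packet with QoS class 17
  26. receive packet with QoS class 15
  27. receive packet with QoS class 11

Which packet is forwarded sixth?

27

insert 24 → {24}
insert 30 → {30, 24}
insert 25 → {30, 25, 24}
insert 31 → {31, 30, 25, 24}
send next → 31; now {30, 25, 24}
insert 9 → {30, 25, 24, 9}
send next → 30; now {25, 24, 9}
send next → 25; now {24, 9}
send next → 24; now {9}
insert 12 → {12, 9}
insert 7 → {12, 9, 7}
insert 14 → {14, 12, 9, 7}
send next → 14; now {12, 9, 7}
insert 19 → {19, 12, 9, 7}
insert 22 → {22, 19, 12, 9, 7}
insert 27 → {27, 22, 19, 12, 9, 7}
insert 13 → {27, 22, 19, 13, 12, 9, 7}
insert 21 → {27, 22, 21, 19, 13, 12, 9, 7}
insert 16 → {27, 22, 21, 19, 16, 13, 12, 9, 7}
send next → 27; now {22, 21, 19, 16, 13, 12, 9, 7}
insert 23 → {23, 22, 21, 19, 16, 13, 12, 9, 7}
insert 29 → {29, 23, 22, 21, 19, 16, 13, 12, 9, 7}
send next → 29; now {23, 22, 21, 19, 16, 13, 12, 9, 7}
send next → 23; now {22, 21, 19, 16, 13, 12, 9, 7}
insert 17 → {22, 21, 19, 17, 16, 13, 12, 9, 7}
insert 15 → {22, 21, 19, 17, 16, 15, 13, 12, 9, 7}
insert 11 → {22, 21, 19, 17, 16, 15, 13, 12, 11, 9, 7}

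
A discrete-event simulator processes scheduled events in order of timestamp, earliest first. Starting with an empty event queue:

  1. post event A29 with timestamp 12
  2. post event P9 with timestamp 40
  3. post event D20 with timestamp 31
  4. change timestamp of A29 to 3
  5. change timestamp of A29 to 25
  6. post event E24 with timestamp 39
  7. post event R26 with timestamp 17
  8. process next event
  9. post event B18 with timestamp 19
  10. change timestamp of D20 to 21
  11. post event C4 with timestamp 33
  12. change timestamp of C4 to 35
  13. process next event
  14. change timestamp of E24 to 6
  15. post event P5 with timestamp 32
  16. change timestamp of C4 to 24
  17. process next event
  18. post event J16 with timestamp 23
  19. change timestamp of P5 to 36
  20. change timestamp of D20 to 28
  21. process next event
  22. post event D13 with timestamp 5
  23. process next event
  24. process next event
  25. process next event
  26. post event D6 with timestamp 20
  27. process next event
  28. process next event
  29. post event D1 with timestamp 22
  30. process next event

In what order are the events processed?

add A29 (timestamp 12) → {A29:12}
add P9 (timestamp 40) → {A29:12, P9:40}
add D20 (timestamp 31) → {A29:12, D20:31, P9:40}
update A29 to timestamp 3 → {A29:3, D20:31, P9:40}
update A29 to timestamp 25 → {A29:25, D20:31, P9:40}
add E24 (timestamp 39) → {A29:25, D20:31, E24:39, P9:40}
add R26 (timestamp 17) → {R26:17, A29:25, D20:31, E24:39, P9:40}
process next event → R26; now {A29:25, D20:31, E24:39, P9:40}
add B18 (timestamp 19) → {B18:19, A29:25, D20:31, E24:39, P9:40}
update D20 to timestamp 21 → {B18:19, D20:21, A29:25, E24:39, P9:40}
add C4 (timestamp 33) → {B18:19, D20:21, A29:25, C4:33, E24:39, P9:40}
update C4 to timestamp 35 → {B18:19, D20:21, A29:25, C4:35, E24:39, P9:40}
process next event → B18; now {D20:21, A29:25, C4:35, E24:39, P9:40}
update E24 to timestamp 6 → {E24:6, D20:21, A29:25, C4:35, P9:40}
add P5 (timestamp 32) → {E24:6, D20:21, A29:25, P5:32, C4:35, P9:40}
update C4 to timestamp 24 → {E24:6, D20:21, C4:24, A29:25, P5:32, P9:40}
process next event → E24; now {D20:21, C4:24, A29:25, P5:32, P9:40}
add J16 (timestamp 23) → {D20:21, J16:23, C4:24, A29:25, P5:32, P9:40}
update P5 to timestamp 36 → {D20:21, J16:23, C4:24, A29:25, P5:36, P9:40}
update D20 to timestamp 28 → {J16:23, C4:24, A29:25, D20:28, P5:36, P9:40}
process next event → J16; now {C4:24, A29:25, D20:28, P5:36, P9:40}
add D13 (timestamp 5) → {D13:5, C4:24, A29:25, D20:28, P5:36, P9:40}
process next event → D13; now {C4:24, A29:25, D20:28, P5:36, P9:40}
process next event → C4; now {A29:25, D20:28, P5:36, P9:40}
process next event → A29; now {D20:28, P5:36, P9:40}
add D6 (timestamp 20) → {D6:20, D20:28, P5:36, P9:40}
process next event → D6; now {D20:28, P5:36, P9:40}
process next event → D20; now {P5:36, P9:40}
add D1 (timestamp 22) → {D1:22, P5:36, P9:40}
process next event → D1; now {P5:36, P9:40}

R26, B18, E24, J16, D13, C4, A29, D6, D20, D1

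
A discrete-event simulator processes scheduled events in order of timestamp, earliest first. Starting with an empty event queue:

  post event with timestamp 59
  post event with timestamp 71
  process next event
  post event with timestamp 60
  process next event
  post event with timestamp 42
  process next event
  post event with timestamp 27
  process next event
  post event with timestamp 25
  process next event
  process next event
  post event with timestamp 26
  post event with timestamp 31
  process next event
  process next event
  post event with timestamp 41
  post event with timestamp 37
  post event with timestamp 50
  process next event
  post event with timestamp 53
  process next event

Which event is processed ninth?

37

insert 59 → {59}
insert 71 → {59, 71}
process next event → 59; now {71}
insert 60 → {60, 71}
process next event → 60; now {71}
insert 42 → {42, 71}
process next event → 42; now {71}
insert 27 → {27, 71}
process next event → 27; now {71}
insert 25 → {25, 71}
process next event → 25; now {71}
process next event → 71; now {}
insert 26 → {26}
insert 31 → {26, 31}
process next event → 26; now {31}
process next event → 31; now {}
insert 41 → {41}
insert 37 → {37, 41}
insert 50 → {37, 41, 50}
process next event → 37; now {41, 50}
insert 53 → {41, 50, 53}
process next event → 41; now {50, 53}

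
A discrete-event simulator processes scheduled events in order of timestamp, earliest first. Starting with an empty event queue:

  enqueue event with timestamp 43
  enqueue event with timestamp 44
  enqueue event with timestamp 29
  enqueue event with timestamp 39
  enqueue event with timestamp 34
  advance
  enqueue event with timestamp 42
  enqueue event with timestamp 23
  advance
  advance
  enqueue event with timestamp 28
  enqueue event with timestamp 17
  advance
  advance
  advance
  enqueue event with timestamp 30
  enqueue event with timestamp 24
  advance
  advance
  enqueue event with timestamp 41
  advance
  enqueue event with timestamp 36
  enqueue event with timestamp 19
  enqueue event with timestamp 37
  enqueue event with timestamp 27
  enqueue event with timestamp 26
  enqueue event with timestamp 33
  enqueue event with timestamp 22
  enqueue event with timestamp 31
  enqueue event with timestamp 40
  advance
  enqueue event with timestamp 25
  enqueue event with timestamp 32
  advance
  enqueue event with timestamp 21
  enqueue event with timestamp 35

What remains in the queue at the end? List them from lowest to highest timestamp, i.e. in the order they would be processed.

insert 43 → {43}
insert 44 → {43, 44}
insert 29 → {29, 43, 44}
insert 39 → {29, 39, 43, 44}
insert 34 → {29, 34, 39, 43, 44}
advance → 29; now {34, 39, 43, 44}
insert 42 → {34, 39, 42, 43, 44}
insert 23 → {23, 34, 39, 42, 43, 44}
advance → 23; now {34, 39, 42, 43, 44}
advance → 34; now {39, 42, 43, 44}
insert 28 → {28, 39, 42, 43, 44}
insert 17 → {17, 28, 39, 42, 43, 44}
advance → 17; now {28, 39, 42, 43, 44}
advance → 28; now {39, 42, 43, 44}
advance → 39; now {42, 43, 44}
insert 30 → {30, 42, 43, 44}
insert 24 → {24, 30, 42, 43, 44}
advance → 24; now {30, 42, 43, 44}
advance → 30; now {42, 43, 44}
insert 41 → {41, 42, 43, 44}
advance → 41; now {42, 43, 44}
insert 36 → {36, 42, 43, 44}
insert 19 → {19, 36, 42, 43, 44}
insert 37 → {19, 36, 37, 42, 43, 44}
insert 27 → {19, 27, 36, 37, 42, 43, 44}
insert 26 → {19, 26, 27, 36, 37, 42, 43, 44}
insert 33 → {19, 26, 27, 33, 36, 37, 42, 43, 44}
insert 22 → {19, 22, 26, 27, 33, 36, 37, 42, 43, 44}
insert 31 → {19, 22, 26, 27, 31, 33, 36, 37, 42, 43, 44}
insert 40 → {19, 22, 26, 27, 31, 33, 36, 37, 40, 42, 43, 44}
advance → 19; now {22, 26, 27, 31, 33, 36, 37, 40, 42, 43, 44}
insert 25 → {22, 25, 26, 27, 31, 33, 36, 37, 40, 42, 43, 44}
insert 32 → {22, 25, 26, 27, 31, 32, 33, 36, 37, 40, 42, 43, 44}
advance → 22; now {25, 26, 27, 31, 32, 33, 36, 37, 40, 42, 43, 44}
insert 21 → {21, 25, 26, 27, 31, 32, 33, 36, 37, 40, 42, 43, 44}
insert 35 → {21, 25, 26, 27, 31, 32, 33, 35, 36, 37, 40, 42, 43, 44}

21, 25, 26, 27, 31, 32, 33, 35, 36, 37, 40, 42, 43, 44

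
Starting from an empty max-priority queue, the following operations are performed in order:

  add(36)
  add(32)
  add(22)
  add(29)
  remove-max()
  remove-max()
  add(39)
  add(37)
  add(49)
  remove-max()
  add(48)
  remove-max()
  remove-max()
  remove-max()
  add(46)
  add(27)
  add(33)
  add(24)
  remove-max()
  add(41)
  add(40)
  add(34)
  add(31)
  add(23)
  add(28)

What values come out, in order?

36 → 32 → 49 → 48 → 39 → 37 → 46

insert 36 → {36}
insert 32 → {36, 32}
insert 22 → {36, 32, 22}
insert 29 → {36, 32, 29, 22}
remove-max → 36; now {32, 29, 22}
remove-max → 32; now {29, 22}
insert 39 → {39, 29, 22}
insert 37 → {39, 37, 29, 22}
insert 49 → {49, 39, 37, 29, 22}
remove-max → 49; now {39, 37, 29, 22}
insert 48 → {48, 39, 37, 29, 22}
remove-max → 48; now {39, 37, 29, 22}
remove-max → 39; now {37, 29, 22}
remove-max → 37; now {29, 22}
insert 46 → {46, 29, 22}
insert 27 → {46, 29, 27, 22}
insert 33 → {46, 33, 29, 27, 22}
insert 24 → {46, 33, 29, 27, 24, 22}
remove-max → 46; now {33, 29, 27, 24, 22}
insert 41 → {41, 33, 29, 27, 24, 22}
insert 40 → {41, 40, 33, 29, 27, 24, 22}
insert 34 → {41, 40, 34, 33, 29, 27, 24, 22}
insert 31 → {41, 40, 34, 33, 31, 29, 27, 24, 22}
insert 23 → {41, 40, 34, 33, 31, 29, 27, 24, 23, 22}
insert 28 → {41, 40, 34, 33, 31, 29, 28, 27, 24, 23, 22}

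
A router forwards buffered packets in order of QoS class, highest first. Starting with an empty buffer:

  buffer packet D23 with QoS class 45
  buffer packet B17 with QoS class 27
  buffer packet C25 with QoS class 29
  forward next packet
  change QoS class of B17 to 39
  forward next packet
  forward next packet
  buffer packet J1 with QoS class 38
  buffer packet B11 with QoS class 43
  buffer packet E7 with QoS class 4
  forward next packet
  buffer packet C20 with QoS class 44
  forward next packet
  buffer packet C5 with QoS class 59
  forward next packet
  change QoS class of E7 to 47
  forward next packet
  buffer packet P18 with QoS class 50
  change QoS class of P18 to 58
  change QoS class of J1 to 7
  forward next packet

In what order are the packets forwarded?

[D23, B17, C25, B11, C20, C5, E7, P18]

add D23 (QoS class 45) → {D23:45}
add B17 (QoS class 27) → {D23:45, B17:27}
add C25 (QoS class 29) → {D23:45, C25:29, B17:27}
forward next packet → D23; now {C25:29, B17:27}
update B17 to QoS class 39 → {B17:39, C25:29}
forward next packet → B17; now {C25:29}
forward next packet → C25; now {}
add J1 (QoS class 38) → {J1:38}
add B11 (QoS class 43) → {B11:43, J1:38}
add E7 (QoS class 4) → {B11:43, J1:38, E7:4}
forward next packet → B11; now {J1:38, E7:4}
add C20 (QoS class 44) → {C20:44, J1:38, E7:4}
forward next packet → C20; now {J1:38, E7:4}
add C5 (QoS class 59) → {C5:59, J1:38, E7:4}
forward next packet → C5; now {J1:38, E7:4}
update E7 to QoS class 47 → {E7:47, J1:38}
forward next packet → E7; now {J1:38}
add P18 (QoS class 50) → {P18:50, J1:38}
update P18 to QoS class 58 → {P18:58, J1:38}
update J1 to QoS class 7 → {P18:58, J1:7}
forward next packet → P18; now {J1:7}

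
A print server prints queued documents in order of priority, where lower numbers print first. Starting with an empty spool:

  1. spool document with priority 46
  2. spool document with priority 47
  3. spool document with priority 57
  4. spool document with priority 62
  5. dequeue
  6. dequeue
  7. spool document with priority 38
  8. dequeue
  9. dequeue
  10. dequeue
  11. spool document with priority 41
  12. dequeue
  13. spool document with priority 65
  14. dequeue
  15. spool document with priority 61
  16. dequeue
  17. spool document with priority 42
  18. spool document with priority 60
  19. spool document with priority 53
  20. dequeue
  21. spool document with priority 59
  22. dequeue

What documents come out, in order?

insert 46 → {46}
insert 47 → {46, 47}
insert 57 → {46, 47, 57}
insert 62 → {46, 47, 57, 62}
dequeue → 46; now {47, 57, 62}
dequeue → 47; now {57, 62}
insert 38 → {38, 57, 62}
dequeue → 38; now {57, 62}
dequeue → 57; now {62}
dequeue → 62; now {}
insert 41 → {41}
dequeue → 41; now {}
insert 65 → {65}
dequeue → 65; now {}
insert 61 → {61}
dequeue → 61; now {}
insert 42 → {42}
insert 60 → {42, 60}
insert 53 → {42, 53, 60}
dequeue → 42; now {53, 60}
insert 59 → {53, 59, 60}
dequeue → 53; now {59, 60}

46 → 47 → 38 → 57 → 62 → 41 → 65 → 61 → 42 → 53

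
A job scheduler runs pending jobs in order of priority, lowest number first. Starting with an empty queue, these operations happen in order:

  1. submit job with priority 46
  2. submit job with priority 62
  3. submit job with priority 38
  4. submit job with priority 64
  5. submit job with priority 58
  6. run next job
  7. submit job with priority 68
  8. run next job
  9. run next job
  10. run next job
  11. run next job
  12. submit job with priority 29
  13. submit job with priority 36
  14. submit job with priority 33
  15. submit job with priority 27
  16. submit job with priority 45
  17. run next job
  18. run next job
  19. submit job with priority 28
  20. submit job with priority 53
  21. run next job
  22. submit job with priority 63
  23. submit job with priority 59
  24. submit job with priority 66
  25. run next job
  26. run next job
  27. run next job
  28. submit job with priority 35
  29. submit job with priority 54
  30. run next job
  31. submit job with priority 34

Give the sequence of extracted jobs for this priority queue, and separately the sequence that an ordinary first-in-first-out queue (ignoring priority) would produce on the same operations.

priority queue: [38, 46, 58, 62, 64, 27, 29, 28, 33, 36, 45, 35]; FIFO queue: 46 → 62 → 38 → 64 → 58 → 68 → 29 → 36 → 33 → 27 → 45 → 28

insert 46 → {46}
insert 62 → {46, 62}
insert 38 → {38, 46, 62}
insert 64 → {38, 46, 62, 64}
insert 58 → {38, 46, 58, 62, 64}
run next job → 38; now {46, 58, 62, 64}
insert 68 → {46, 58, 62, 64, 68}
run next job → 46; now {58, 62, 64, 68}
run next job → 58; now {62, 64, 68}
run next job → 62; now {64, 68}
run next job → 64; now {68}
insert 29 → {29, 68}
insert 36 → {29, 36, 68}
insert 33 → {29, 33, 36, 68}
insert 27 → {27, 29, 33, 36, 68}
insert 45 → {27, 29, 33, 36, 45, 68}
run next job → 27; now {29, 33, 36, 45, 68}
run next job → 29; now {33, 36, 45, 68}
insert 28 → {28, 33, 36, 45, 68}
insert 53 → {28, 33, 36, 45, 53, 68}
run next job → 28; now {33, 36, 45, 53, 68}
insert 63 → {33, 36, 45, 53, 63, 68}
insert 59 → {33, 36, 45, 53, 59, 63, 68}
insert 66 → {33, 36, 45, 53, 59, 63, 66, 68}
run next job → 33; now {36, 45, 53, 59, 63, 66, 68}
run next job → 36; now {45, 53, 59, 63, 66, 68}
run next job → 45; now {53, 59, 63, 66, 68}
insert 35 → {35, 53, 59, 63, 66, 68}
insert 54 → {35, 53, 54, 59, 63, 66, 68}
run next job → 35; now {53, 54, 59, 63, 66, 68}
insert 34 → {34, 53, 54, 59, 63, 66, 68}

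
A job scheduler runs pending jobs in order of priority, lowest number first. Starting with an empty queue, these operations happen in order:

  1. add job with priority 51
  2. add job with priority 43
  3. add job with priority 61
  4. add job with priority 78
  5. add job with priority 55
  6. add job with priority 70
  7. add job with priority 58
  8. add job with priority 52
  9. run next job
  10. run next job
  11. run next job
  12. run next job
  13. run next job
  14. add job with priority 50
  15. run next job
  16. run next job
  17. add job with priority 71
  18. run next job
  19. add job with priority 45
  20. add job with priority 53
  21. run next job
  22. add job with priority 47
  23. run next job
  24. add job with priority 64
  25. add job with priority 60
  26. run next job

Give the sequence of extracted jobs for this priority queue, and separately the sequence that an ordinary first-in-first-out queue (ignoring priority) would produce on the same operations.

priority queue: [43, 51, 52, 55, 58, 50, 61, 70, 45, 47, 53]; FIFO queue: [51, 43, 61, 78, 55, 70, 58, 52, 50, 71, 45]

insert 51 → {51}
insert 43 → {43, 51}
insert 61 → {43, 51, 61}
insert 78 → {43, 51, 61, 78}
insert 55 → {43, 51, 55, 61, 78}
insert 70 → {43, 51, 55, 61, 70, 78}
insert 58 → {43, 51, 55, 58, 61, 70, 78}
insert 52 → {43, 51, 52, 55, 58, 61, 70, 78}
run next job → 43; now {51, 52, 55, 58, 61, 70, 78}
run next job → 51; now {52, 55, 58, 61, 70, 78}
run next job → 52; now {55, 58, 61, 70, 78}
run next job → 55; now {58, 61, 70, 78}
run next job → 58; now {61, 70, 78}
insert 50 → {50, 61, 70, 78}
run next job → 50; now {61, 70, 78}
run next job → 61; now {70, 78}
insert 71 → {70, 71, 78}
run next job → 70; now {71, 78}
insert 45 → {45, 71, 78}
insert 53 → {45, 53, 71, 78}
run next job → 45; now {53, 71, 78}
insert 47 → {47, 53, 71, 78}
run next job → 47; now {53, 71, 78}
insert 64 → {53, 64, 71, 78}
insert 60 → {53, 60, 64, 71, 78}
run next job → 53; now {60, 64, 71, 78}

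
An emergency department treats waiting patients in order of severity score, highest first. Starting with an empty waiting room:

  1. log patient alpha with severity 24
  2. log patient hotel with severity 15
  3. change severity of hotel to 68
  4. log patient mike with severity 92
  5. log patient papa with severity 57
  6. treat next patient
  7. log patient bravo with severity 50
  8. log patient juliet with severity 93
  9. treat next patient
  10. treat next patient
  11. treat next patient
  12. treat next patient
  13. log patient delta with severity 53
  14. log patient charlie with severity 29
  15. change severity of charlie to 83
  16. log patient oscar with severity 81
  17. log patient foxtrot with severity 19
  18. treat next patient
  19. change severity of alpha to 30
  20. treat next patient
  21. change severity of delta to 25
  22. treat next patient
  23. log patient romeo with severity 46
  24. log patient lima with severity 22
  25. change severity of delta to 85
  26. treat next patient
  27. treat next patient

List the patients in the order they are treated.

[mike, juliet, hotel, papa, bravo, charlie, oscar, alpha, delta, romeo]

add alpha (severity 24) → {alpha:24}
add hotel (severity 15) → {alpha:24, hotel:15}
update hotel to severity 68 → {hotel:68, alpha:24}
add mike (severity 92) → {mike:92, hotel:68, alpha:24}
add papa (severity 57) → {mike:92, hotel:68, papa:57, alpha:24}
treat next patient → mike; now {hotel:68, papa:57, alpha:24}
add bravo (severity 50) → {hotel:68, papa:57, bravo:50, alpha:24}
add juliet (severity 93) → {juliet:93, hotel:68, papa:57, bravo:50, alpha:24}
treat next patient → juliet; now {hotel:68, papa:57, bravo:50, alpha:24}
treat next patient → hotel; now {papa:57, bravo:50, alpha:24}
treat next patient → papa; now {bravo:50, alpha:24}
treat next patient → bravo; now {alpha:24}
add delta (severity 53) → {delta:53, alpha:24}
add charlie (severity 29) → {delta:53, charlie:29, alpha:24}
update charlie to severity 83 → {charlie:83, delta:53, alpha:24}
add oscar (severity 81) → {charlie:83, oscar:81, delta:53, alpha:24}
add foxtrot (severity 19) → {charlie:83, oscar:81, delta:53, alpha:24, foxtrot:19}
treat next patient → charlie; now {oscar:81, delta:53, alpha:24, foxtrot:19}
update alpha to severity 30 → {oscar:81, delta:53, alpha:30, foxtrot:19}
treat next patient → oscar; now {delta:53, alpha:30, foxtrot:19}
update delta to severity 25 → {alpha:30, delta:25, foxtrot:19}
treat next patient → alpha; now {delta:25, foxtrot:19}
add romeo (severity 46) → {romeo:46, delta:25, foxtrot:19}
add lima (severity 22) → {romeo:46, delta:25, lima:22, foxtrot:19}
update delta to severity 85 → {delta:85, romeo:46, lima:22, foxtrot:19}
treat next patient → delta; now {romeo:46, lima:22, foxtrot:19}
treat next patient → romeo; now {lima:22, foxtrot:19}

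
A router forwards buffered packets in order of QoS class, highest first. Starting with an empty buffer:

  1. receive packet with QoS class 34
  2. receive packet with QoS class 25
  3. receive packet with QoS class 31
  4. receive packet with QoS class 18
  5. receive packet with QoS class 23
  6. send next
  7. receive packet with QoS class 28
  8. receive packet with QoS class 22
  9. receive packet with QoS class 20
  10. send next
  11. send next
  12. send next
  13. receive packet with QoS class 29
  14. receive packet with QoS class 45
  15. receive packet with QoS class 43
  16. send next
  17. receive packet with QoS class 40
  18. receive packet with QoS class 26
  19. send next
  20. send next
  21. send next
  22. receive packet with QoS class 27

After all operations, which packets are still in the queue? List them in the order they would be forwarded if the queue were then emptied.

insert 34 → {34}
insert 25 → {34, 25}
insert 31 → {34, 31, 25}
insert 18 → {34, 31, 25, 18}
insert 23 → {34, 31, 25, 23, 18}
send next → 34; now {31, 25, 23, 18}
insert 28 → {31, 28, 25, 23, 18}
insert 22 → {31, 28, 25, 23, 22, 18}
insert 20 → {31, 28, 25, 23, 22, 20, 18}
send next → 31; now {28, 25, 23, 22, 20, 18}
send next → 28; now {25, 23, 22, 20, 18}
send next → 25; now {23, 22, 20, 18}
insert 29 → {29, 23, 22, 20, 18}
insert 45 → {45, 29, 23, 22, 20, 18}
insert 43 → {45, 43, 29, 23, 22, 20, 18}
send next → 45; now {43, 29, 23, 22, 20, 18}
insert 40 → {43, 40, 29, 23, 22, 20, 18}
insert 26 → {43, 40, 29, 26, 23, 22, 20, 18}
send next → 43; now {40, 29, 26, 23, 22, 20, 18}
send next → 40; now {29, 26, 23, 22, 20, 18}
send next → 29; now {26, 23, 22, 20, 18}
insert 27 → {27, 26, 23, 22, 20, 18}

27, 26, 23, 22, 20, 18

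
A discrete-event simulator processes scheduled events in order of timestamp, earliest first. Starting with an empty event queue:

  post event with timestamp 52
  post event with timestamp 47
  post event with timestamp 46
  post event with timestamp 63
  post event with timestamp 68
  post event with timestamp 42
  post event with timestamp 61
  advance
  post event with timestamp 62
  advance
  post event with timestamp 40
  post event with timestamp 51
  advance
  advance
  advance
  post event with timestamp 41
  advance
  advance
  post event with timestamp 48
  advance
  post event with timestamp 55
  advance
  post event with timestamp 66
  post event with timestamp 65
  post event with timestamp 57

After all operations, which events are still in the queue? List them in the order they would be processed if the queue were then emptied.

57 → 61 → 62 → 63 → 65 → 66 → 68

insert 52 → {52}
insert 47 → {47, 52}
insert 46 → {46, 47, 52}
insert 63 → {46, 47, 52, 63}
insert 68 → {46, 47, 52, 63, 68}
insert 42 → {42, 46, 47, 52, 63, 68}
insert 61 → {42, 46, 47, 52, 61, 63, 68}
advance → 42; now {46, 47, 52, 61, 63, 68}
insert 62 → {46, 47, 52, 61, 62, 63, 68}
advance → 46; now {47, 52, 61, 62, 63, 68}
insert 40 → {40, 47, 52, 61, 62, 63, 68}
insert 51 → {40, 47, 51, 52, 61, 62, 63, 68}
advance → 40; now {47, 51, 52, 61, 62, 63, 68}
advance → 47; now {51, 52, 61, 62, 63, 68}
advance → 51; now {52, 61, 62, 63, 68}
insert 41 → {41, 52, 61, 62, 63, 68}
advance → 41; now {52, 61, 62, 63, 68}
advance → 52; now {61, 62, 63, 68}
insert 48 → {48, 61, 62, 63, 68}
advance → 48; now {61, 62, 63, 68}
insert 55 → {55, 61, 62, 63, 68}
advance → 55; now {61, 62, 63, 68}
insert 66 → {61, 62, 63, 66, 68}
insert 65 → {61, 62, 63, 65, 66, 68}
insert 57 → {57, 61, 62, 63, 65, 66, 68}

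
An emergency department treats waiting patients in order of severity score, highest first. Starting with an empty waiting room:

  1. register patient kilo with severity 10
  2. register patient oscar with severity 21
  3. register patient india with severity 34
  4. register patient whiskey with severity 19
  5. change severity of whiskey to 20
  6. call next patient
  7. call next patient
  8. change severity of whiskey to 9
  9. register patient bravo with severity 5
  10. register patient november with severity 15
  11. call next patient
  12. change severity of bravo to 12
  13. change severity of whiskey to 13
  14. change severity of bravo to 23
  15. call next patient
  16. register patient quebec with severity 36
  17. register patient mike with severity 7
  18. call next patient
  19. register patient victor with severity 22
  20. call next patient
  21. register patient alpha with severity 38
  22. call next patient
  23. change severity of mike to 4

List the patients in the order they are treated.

add kilo (severity 10) → {kilo:10}
add oscar (severity 21) → {oscar:21, kilo:10}
add india (severity 34) → {india:34, oscar:21, kilo:10}
add whiskey (severity 19) → {india:34, oscar:21, whiskey:19, kilo:10}
update whiskey to severity 20 → {india:34, oscar:21, whiskey:20, kilo:10}
call next patient → india; now {oscar:21, whiskey:20, kilo:10}
call next patient → oscar; now {whiskey:20, kilo:10}
update whiskey to severity 9 → {kilo:10, whiskey:9}
add bravo (severity 5) → {kilo:10, whiskey:9, bravo:5}
add november (severity 15) → {november:15, kilo:10, whiskey:9, bravo:5}
call next patient → november; now {kilo:10, whiskey:9, bravo:5}
update bravo to severity 12 → {bravo:12, kilo:10, whiskey:9}
update whiskey to severity 13 → {whiskey:13, bravo:12, kilo:10}
update bravo to severity 23 → {bravo:23, whiskey:13, kilo:10}
call next patient → bravo; now {whiskey:13, kilo:10}
add quebec (severity 36) → {quebec:36, whiskey:13, kilo:10}
add mike (severity 7) → {quebec:36, whiskey:13, kilo:10, mike:7}
call next patient → quebec; now {whiskey:13, kilo:10, mike:7}
add victor (severity 22) → {victor:22, whiskey:13, kilo:10, mike:7}
call next patient → victor; now {whiskey:13, kilo:10, mike:7}
add alpha (severity 38) → {alpha:38, whiskey:13, kilo:10, mike:7}
call next patient → alpha; now {whiskey:13, kilo:10, mike:7}
update mike to severity 4 → {whiskey:13, kilo:10, mike:4}

[india, oscar, november, bravo, quebec, victor, alpha]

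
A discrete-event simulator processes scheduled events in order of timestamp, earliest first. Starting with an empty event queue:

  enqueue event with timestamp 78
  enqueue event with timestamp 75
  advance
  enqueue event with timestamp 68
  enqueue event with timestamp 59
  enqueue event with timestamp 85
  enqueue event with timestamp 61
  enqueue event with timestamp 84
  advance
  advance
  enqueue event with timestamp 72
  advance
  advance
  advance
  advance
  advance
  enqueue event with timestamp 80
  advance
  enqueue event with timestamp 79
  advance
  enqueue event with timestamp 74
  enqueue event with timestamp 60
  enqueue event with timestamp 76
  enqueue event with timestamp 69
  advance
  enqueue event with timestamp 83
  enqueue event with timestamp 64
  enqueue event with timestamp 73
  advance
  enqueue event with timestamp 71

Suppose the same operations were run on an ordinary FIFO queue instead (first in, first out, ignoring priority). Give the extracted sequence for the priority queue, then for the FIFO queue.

insert 78 → {78}
insert 75 → {75, 78}
advance → 75; now {78}
insert 68 → {68, 78}
insert 59 → {59, 68, 78}
insert 85 → {59, 68, 78, 85}
insert 61 → {59, 61, 68, 78, 85}
insert 84 → {59, 61, 68, 78, 84, 85}
advance → 59; now {61, 68, 78, 84, 85}
advance → 61; now {68, 78, 84, 85}
insert 72 → {68, 72, 78, 84, 85}
advance → 68; now {72, 78, 84, 85}
advance → 72; now {78, 84, 85}
advance → 78; now {84, 85}
advance → 84; now {85}
advance → 85; now {}
insert 80 → {80}
advance → 80; now {}
insert 79 → {79}
advance → 79; now {}
insert 74 → {74}
insert 60 → {60, 74}
insert 76 → {60, 74, 76}
insert 69 → {60, 69, 74, 76}
advance → 60; now {69, 74, 76}
insert 83 → {69, 74, 76, 83}
insert 64 → {64, 69, 74, 76, 83}
insert 73 → {64, 69, 73, 74, 76, 83}
advance → 64; now {69, 73, 74, 76, 83}
insert 71 → {69, 71, 73, 74, 76, 83}

priority queue: 75, 59, 61, 68, 72, 78, 84, 85, 80, 79, 60, 64; FIFO queue: [78, 75, 68, 59, 85, 61, 84, 72, 80, 79, 74, 60]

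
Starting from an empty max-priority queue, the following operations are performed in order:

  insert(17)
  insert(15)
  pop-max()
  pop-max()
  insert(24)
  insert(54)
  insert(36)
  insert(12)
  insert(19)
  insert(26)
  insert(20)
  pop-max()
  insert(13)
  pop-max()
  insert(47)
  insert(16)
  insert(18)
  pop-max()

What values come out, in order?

[17, 15, 54, 36, 47]

insert 17 → {17}
insert 15 → {17, 15}
pop-max → 17; now {15}
pop-max → 15; now {}
insert 24 → {24}
insert 54 → {54, 24}
insert 36 → {54, 36, 24}
insert 12 → {54, 36, 24, 12}
insert 19 → {54, 36, 24, 19, 12}
insert 26 → {54, 36, 26, 24, 19, 12}
insert 20 → {54, 36, 26, 24, 20, 19, 12}
pop-max → 54; now {36, 26, 24, 20, 19, 12}
insert 13 → {36, 26, 24, 20, 19, 13, 12}
pop-max → 36; now {26, 24, 20, 19, 13, 12}
insert 47 → {47, 26, 24, 20, 19, 13, 12}
insert 16 → {47, 26, 24, 20, 19, 16, 13, 12}
insert 18 → {47, 26, 24, 20, 19, 18, 16, 13, 12}
pop-max → 47; now {26, 24, 20, 19, 18, 16, 13, 12}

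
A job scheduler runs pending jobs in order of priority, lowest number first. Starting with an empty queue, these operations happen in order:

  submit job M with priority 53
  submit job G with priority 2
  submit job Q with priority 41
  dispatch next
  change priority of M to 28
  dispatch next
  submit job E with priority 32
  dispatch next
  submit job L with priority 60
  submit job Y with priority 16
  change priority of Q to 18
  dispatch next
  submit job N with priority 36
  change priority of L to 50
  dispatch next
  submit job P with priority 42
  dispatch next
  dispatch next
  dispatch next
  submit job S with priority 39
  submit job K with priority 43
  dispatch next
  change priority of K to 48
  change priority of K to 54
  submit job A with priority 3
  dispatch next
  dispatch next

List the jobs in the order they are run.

[G, M, E, Y, Q, N, P, L, S, A, K]

add M (priority 53) → {M:53}
add G (priority 2) → {G:2, M:53}
add Q (priority 41) → {G:2, Q:41, M:53}
dispatch next → G; now {Q:41, M:53}
update M to priority 28 → {M:28, Q:41}
dispatch next → M; now {Q:41}
add E (priority 32) → {E:32, Q:41}
dispatch next → E; now {Q:41}
add L (priority 60) → {Q:41, L:60}
add Y (priority 16) → {Y:16, Q:41, L:60}
update Q to priority 18 → {Y:16, Q:18, L:60}
dispatch next → Y; now {Q:18, L:60}
add N (priority 36) → {Q:18, N:36, L:60}
update L to priority 50 → {Q:18, N:36, L:50}
dispatch next → Q; now {N:36, L:50}
add P (priority 42) → {N:36, P:42, L:50}
dispatch next → N; now {P:42, L:50}
dispatch next → P; now {L:50}
dispatch next → L; now {}
add S (priority 39) → {S:39}
add K (priority 43) → {S:39, K:43}
dispatch next → S; now {K:43}
update K to priority 48 → {K:48}
update K to priority 54 → {K:54}
add A (priority 3) → {A:3, K:54}
dispatch next → A; now {K:54}
dispatch next → K; now {}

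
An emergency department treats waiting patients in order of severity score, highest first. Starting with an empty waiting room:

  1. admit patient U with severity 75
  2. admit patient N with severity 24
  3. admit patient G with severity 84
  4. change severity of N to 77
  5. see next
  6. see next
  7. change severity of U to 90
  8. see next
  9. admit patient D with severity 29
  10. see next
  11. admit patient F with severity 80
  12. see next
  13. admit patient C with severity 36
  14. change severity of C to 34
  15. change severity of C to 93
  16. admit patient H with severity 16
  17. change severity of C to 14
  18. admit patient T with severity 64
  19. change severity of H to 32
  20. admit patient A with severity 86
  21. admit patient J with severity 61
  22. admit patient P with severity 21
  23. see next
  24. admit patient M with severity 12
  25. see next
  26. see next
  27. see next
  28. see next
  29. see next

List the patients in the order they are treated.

[G, N, U, D, F, A, T, J, H, P, C]

add U (severity 75) → {U:75}
add N (severity 24) → {U:75, N:24}
add G (severity 84) → {G:84, U:75, N:24}
update N to severity 77 → {G:84, N:77, U:75}
see next → G; now {N:77, U:75}
see next → N; now {U:75}
update U to severity 90 → {U:90}
see next → U; now {}
add D (severity 29) → {D:29}
see next → D; now {}
add F (severity 80) → {F:80}
see next → F; now {}
add C (severity 36) → {C:36}
update C to severity 34 → {C:34}
update C to severity 93 → {C:93}
add H (severity 16) → {C:93, H:16}
update C to severity 14 → {H:16, C:14}
add T (severity 64) → {T:64, H:16, C:14}
update H to severity 32 → {T:64, H:32, C:14}
add A (severity 86) → {A:86, T:64, H:32, C:14}
add J (severity 61) → {A:86, T:64, J:61, H:32, C:14}
add P (severity 21) → {A:86, T:64, J:61, H:32, P:21, C:14}
see next → A; now {T:64, J:61, H:32, P:21, C:14}
add M (severity 12) → {T:64, J:61, H:32, P:21, C:14, M:12}
see next → T; now {J:61, H:32, P:21, C:14, M:12}
see next → J; now {H:32, P:21, C:14, M:12}
see next → H; now {P:21, C:14, M:12}
see next → P; now {C:14, M:12}
see next → C; now {M:12}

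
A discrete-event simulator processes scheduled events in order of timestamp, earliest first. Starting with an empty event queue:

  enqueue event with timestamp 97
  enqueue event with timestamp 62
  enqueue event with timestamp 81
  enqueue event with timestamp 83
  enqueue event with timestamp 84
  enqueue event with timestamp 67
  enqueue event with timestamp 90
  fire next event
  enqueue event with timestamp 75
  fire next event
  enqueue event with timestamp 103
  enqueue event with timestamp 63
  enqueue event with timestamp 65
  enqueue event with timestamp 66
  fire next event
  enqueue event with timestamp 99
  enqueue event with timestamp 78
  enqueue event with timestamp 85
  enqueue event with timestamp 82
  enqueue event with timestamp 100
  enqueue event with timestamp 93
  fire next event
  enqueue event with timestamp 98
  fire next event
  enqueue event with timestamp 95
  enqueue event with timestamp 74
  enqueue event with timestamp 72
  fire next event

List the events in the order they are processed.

insert 97 → {97}
insert 62 → {62, 97}
insert 81 → {62, 81, 97}
insert 83 → {62, 81, 83, 97}
insert 84 → {62, 81, 83, 84, 97}
insert 67 → {62, 67, 81, 83, 84, 97}
insert 90 → {62, 67, 81, 83, 84, 90, 97}
fire next event → 62; now {67, 81, 83, 84, 90, 97}
insert 75 → {67, 75, 81, 83, 84, 90, 97}
fire next event → 67; now {75, 81, 83, 84, 90, 97}
insert 103 → {75, 81, 83, 84, 90, 97, 103}
insert 63 → {63, 75, 81, 83, 84, 90, 97, 103}
insert 65 → {63, 65, 75, 81, 83, 84, 90, 97, 103}
insert 66 → {63, 65, 66, 75, 81, 83, 84, 90, 97, 103}
fire next event → 63; now {65, 66, 75, 81, 83, 84, 90, 97, 103}
insert 99 → {65, 66, 75, 81, 83, 84, 90, 97, 99, 103}
insert 78 → {65, 66, 75, 78, 81, 83, 84, 90, 97, 99, 103}
insert 85 → {65, 66, 75, 78, 81, 83, 84, 85, 90, 97, 99, 103}
insert 82 → {65, 66, 75, 78, 81, 82, 83, 84, 85, 90, 97, 99, 103}
insert 100 → {65, 66, 75, 78, 81, 82, 83, 84, 85, 90, 97, 99, 100, 103}
insert 93 → {65, 66, 75, 78, 81, 82, 83, 84, 85, 90, 93, 97, 99, 100, 103}
fire next event → 65; now {66, 75, 78, 81, 82, 83, 84, 85, 90, 93, 97, 99, 100, 103}
insert 98 → {66, 75, 78, 81, 82, 83, 84, 85, 90, 93, 97, 98, 99, 100, 103}
fire next event → 66; now {75, 78, 81, 82, 83, 84, 85, 90, 93, 97, 98, 99, 100, 103}
insert 95 → {75, 78, 81, 82, 83, 84, 85, 90, 93, 95, 97, 98, 99, 100, 103}
insert 74 → {74, 75, 78, 81, 82, 83, 84, 85, 90, 93, 95, 97, 98, 99, 100, 103}
insert 72 → {72, 74, 75, 78, 81, 82, 83, 84, 85, 90, 93, 95, 97, 98, 99, 100, 103}
fire next event → 72; now {74, 75, 78, 81, 82, 83, 84, 85, 90, 93, 95, 97, 98, 99, 100, 103}

62, 67, 63, 65, 66, 72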